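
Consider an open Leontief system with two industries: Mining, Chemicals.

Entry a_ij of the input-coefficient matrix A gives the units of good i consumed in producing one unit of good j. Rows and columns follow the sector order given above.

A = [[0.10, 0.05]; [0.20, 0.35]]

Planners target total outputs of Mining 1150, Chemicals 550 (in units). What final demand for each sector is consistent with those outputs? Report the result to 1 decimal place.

I − A =
  [   0.90    -0.05]
  [  -0.20     0.65]
d = (I − A) x:
  d_M = (+0.90)·1150 + (-0.05)·550 = 1007.5
  d_C = (-0.20)·1150 + (+0.65)·550 = 127.5

d_M = 1007.5, d_C = 127.5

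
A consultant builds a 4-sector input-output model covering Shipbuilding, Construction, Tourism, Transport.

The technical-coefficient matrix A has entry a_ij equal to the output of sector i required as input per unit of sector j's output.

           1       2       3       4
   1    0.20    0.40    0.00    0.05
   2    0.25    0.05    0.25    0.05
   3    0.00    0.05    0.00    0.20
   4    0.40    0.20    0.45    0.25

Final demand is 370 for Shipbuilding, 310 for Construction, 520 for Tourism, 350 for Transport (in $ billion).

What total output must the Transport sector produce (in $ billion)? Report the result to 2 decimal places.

I − A =
  [   0.80    -0.40     0.00    -0.05]
  [  -0.25     0.95    -0.25    -0.05]
  [   0.00    -0.05     1.00    -0.20]
  [  -0.40    -0.20    -0.45     0.75]
Compute the cofactors C_ij = (−1)^(i+j)·(3×3 minor ij) of I−A; the adjugate is their transpose:
adj(I−A) = Cᵀ =
  [ 0.596500   0.275125   0.107875   0.086875]
  [ 0.205000   0.508000   0.168625   0.092500]
  [ 0.096375   0.093000   0.457500   0.134625]
  [ 0.430625   0.338000   0.377000   0.650000]
det(I−A) = Σ_j (I−A)_1j·C_1j = (0.80)(0.596500) + (-0.40)(0.205000) + (0.00)(0.096375) + (-0.05)(0.430625) = 0.37366875
(I − A)⁻¹ = adj(I−A) / det(I−A) ≈
  [   1.5963     0.7363     0.2887     0.2325]
  [   0.5486     1.3595     0.4513     0.2475]
  [   0.2579     0.2489     1.2243     0.3603]
  [   1.1524     0.9045     1.0089     1.7395]
x = (I − A)⁻¹ d = adj(I−A)·d / det(I−A), with det(I−A) = 0.37366875:
  x_1 = (0.596500·370 + 0.275125·310 + 0.107875·520 + 0.086875·350) / 0.37366875 = 392.495 / 0.37366875 ≈ 1050.38
  x_2 = (0.205000·370 + 0.508000·310 + 0.168625·520 + 0.092500·350) / 0.37366875 = 353.39 / 0.37366875 ≈ 945.73
  x_3 = (0.096375·370 + 0.093000·310 + 0.457500·520 + 0.134625·350) / 0.37366875 = 349.5075 / 0.37366875 ≈ 935.34
  x_4 = (0.430625·370 + 0.338000·310 + 0.377000·520 + 0.650000·350) / 0.37366875 = 687.65125 / 0.37366875 ≈ 1840.27

x_4 = 1840.27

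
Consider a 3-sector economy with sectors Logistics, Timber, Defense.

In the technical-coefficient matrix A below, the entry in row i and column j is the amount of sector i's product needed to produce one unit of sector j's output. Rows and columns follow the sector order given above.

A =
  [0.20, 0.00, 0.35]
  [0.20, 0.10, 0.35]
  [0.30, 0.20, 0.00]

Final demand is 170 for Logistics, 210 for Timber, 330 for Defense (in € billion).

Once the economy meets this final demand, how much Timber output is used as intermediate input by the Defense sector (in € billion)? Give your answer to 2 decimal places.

I − A =
  [   0.80     0.00    -0.35]
  [  -0.20     0.90    -0.35]
  [  -0.30    -0.20     1.00]
Cofactors of I−A, C_ij = (−1)^(i+j)·(minor ij) (rows/columns in the sector order above):
  C_11 = (0.90)(1.00) − (-0.35)(-0.20) = 0.8300
  C_12 = −[(-0.20)(1.00) − (-0.35)(-0.30)] = 0.3050
  C_13 = (-0.20)(-0.20) − (0.90)(-0.30) = 0.3100
  C_21 = −[(0.00)(1.00) − (-0.35)(-0.20)] = 0.0700
  C_22 = (0.80)(1.00) − (-0.35)(-0.30) = 0.6950
  C_23 = −[(0.80)(-0.20) − (0.00)(-0.30)] = 0.1600
  C_31 = (0.00)(-0.35) − (-0.35)(0.90) = 0.3150
  C_32 = −[(0.80)(-0.35) − (-0.35)(-0.20)] = 0.3500
  C_33 = (0.80)(0.90) − (0.00)(-0.20) = 0.7200
det(I−A) = Σ_j (I−A)_1j·C_1j = (0.80)(0.8300) + (0.00)(0.3050) + (-0.35)(0.3100) = 0.5555
adj(I−A) = Cᵀ =
  [ 0.8300   0.0700   0.3150]
  [ 0.3050   0.6950   0.3500]
  [ 0.3100   0.1600   0.7200]
(I − A)⁻¹ = adj(I−A) / det(I−A) ≈
  [   1.4941     0.1260     0.5671]
  [   0.5491     1.2511     0.6301]
  [   0.5581     0.2880     1.2961]
First solve x = (I − A)⁻¹ d = adj(I−A)·d / det(I−A); in particular x_3 = (0.3100·170 + 0.1600·210 + 0.7200·330) / 0.5555 = 323.90 / 0.5555 ≈ 583.0783.
Intermediate flow from 2 to 3: z_23 = a_23 · x_3 = 0.35 × 323.90 / 0.5555 = 113.365 / 0.5555 ≈ 204.08.

z_23 = 204.08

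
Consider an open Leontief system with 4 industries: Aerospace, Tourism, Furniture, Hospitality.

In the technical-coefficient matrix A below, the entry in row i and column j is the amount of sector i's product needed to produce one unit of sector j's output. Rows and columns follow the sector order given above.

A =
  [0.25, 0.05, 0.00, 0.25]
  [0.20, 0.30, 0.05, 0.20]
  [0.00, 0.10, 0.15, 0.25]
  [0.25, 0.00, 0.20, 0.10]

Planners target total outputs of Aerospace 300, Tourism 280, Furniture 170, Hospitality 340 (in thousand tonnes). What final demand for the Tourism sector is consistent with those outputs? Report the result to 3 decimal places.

d_T = 59.500

I − A =
  [   0.75    -0.05     0.00    -0.25]
  [  -0.20     0.70    -0.05    -0.20]
  [   0.00    -0.10     0.85    -0.25]
  [  -0.25     0.00    -0.20     0.90]
d = (I − A) x:
  d_A = (+0.75)·300 + (-0.05)·280 + (+0.00)·170 + (-0.25)·340 = 126.000
  d_T = (-0.20)·300 + (+0.70)·280 + (-0.05)·170 + (-0.20)·340 = 59.500
  d_F = (+0.00)·300 + (-0.10)·280 + (+0.85)·170 + (-0.25)·340 = 31.500
  d_H = (-0.25)·300 + (+0.00)·280 + (-0.20)·170 + (+0.90)·340 = 197.000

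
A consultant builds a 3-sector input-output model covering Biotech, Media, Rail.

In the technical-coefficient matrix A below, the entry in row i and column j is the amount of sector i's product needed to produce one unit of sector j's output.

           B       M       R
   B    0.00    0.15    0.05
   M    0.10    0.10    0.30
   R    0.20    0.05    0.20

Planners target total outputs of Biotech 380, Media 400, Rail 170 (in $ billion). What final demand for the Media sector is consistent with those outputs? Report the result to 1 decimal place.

I − A =
  [   1.00    -0.15    -0.05]
  [  -0.10     0.90    -0.30]
  [  -0.20    -0.05     0.80]
d = (I − A) x:
  d_B = (+1.00)·380 + (-0.15)·400 + (-0.05)·170 = 311.5
  d_M = (-0.10)·380 + (+0.90)·400 + (-0.30)·170 = 271.0
  d_R = (-0.20)·380 + (-0.05)·400 + (+0.80)·170 = 40.0

d_M = 271.0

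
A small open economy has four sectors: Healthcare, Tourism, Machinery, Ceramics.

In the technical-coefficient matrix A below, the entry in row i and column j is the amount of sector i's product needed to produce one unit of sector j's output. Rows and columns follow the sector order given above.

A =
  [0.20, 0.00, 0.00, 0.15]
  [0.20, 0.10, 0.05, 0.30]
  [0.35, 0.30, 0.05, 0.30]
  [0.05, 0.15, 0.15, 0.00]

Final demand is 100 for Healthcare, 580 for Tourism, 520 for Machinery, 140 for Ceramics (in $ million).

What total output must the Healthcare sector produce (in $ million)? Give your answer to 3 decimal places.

I − A =
  [   0.80     0.00     0.00    -0.15]
  [  -0.20     0.90    -0.05    -0.30]
  [  -0.35    -0.30     0.95    -0.30]
  [  -0.05    -0.15    -0.15     1.00]
Compute the cofactors C_ij = (−1)^(i+j)·(3×3 minor ij) of I−A; the adjugate is their transpose:
adj(I−A) = Cᵀ =
  [ 0.741000   0.028125   0.021375   0.126000]
  [ 0.229250   0.709000   0.080125   0.271125]
  [ 0.386250   0.281625   0.672750   0.344250]
  [ 0.129375   0.150000   0.114000   0.672000]
det(I−A) = Σ_j (I−A)_1j·C_1j = (0.80)(0.741000) + (0.00)(0.229250) + (0.00)(0.386250) + (-0.15)(0.129375) = 0.57339375
(I − A)⁻¹ = adj(I−A) / det(I−A) ≈
  [   1.2923     0.0491     0.0373     0.2197]
  [   0.3998     1.2365     0.1397     0.4728]
  [   0.6736     0.4912     1.1733     0.6004]
  [   0.2256     0.2616     0.1988     1.1720]
x = (I − A)⁻¹ d = adj(I−A)·d / det(I−A), with det(I−A) = 0.57339375:
  x_1 = (0.741000·100 + 0.028125·580 + 0.021375·520 + 0.126000·140) / 0.57339375 = 119.1675 / 0.57339375 ≈ 207.828
  x_2 = (0.229250·100 + 0.709000·580 + 0.080125·520 + 0.271125·140) / 0.57339375 = 513.7675 / 0.57339375 ≈ 896.012
  x_3 = (0.386250·100 + 0.281625·580 + 0.672750·520 + 0.344250·140) / 0.57339375 = 599.9925 / 0.57339375 ≈ 1046.388
  x_4 = (0.129375·100 + 0.150000·580 + 0.114000·520 + 0.672000·140) / 0.57339375 = 253.2975 / 0.57339375 ≈ 441.751

x_1 = 207.828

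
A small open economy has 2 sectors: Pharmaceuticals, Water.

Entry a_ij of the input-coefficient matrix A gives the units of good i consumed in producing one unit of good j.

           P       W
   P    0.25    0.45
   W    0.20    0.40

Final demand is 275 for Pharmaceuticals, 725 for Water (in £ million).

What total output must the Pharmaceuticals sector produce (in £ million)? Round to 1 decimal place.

I − A =
  [   0.75    -0.45]
  [  -0.20     0.60]
det(I−A) = (0.75)(0.60) − (-0.45)(-0.20) = 0.3600
adj(I−A) = [[0.60, 0.45], [0.20, 0.75]]
(I − A)⁻¹ = adj(I−A) / det(I−A) ≈
  [   1.6667     1.2500]
  [   0.5556     2.0833]
x = (I − A)⁻¹ d = adj(I−A)·d / det(I−A), with det(I−A) = 0.3600:
  x_P = (0.60·275 + 0.45·725) / 0.3600 = 491.25 / 0.3600 ≈ 1364.6
  x_W = (0.20·275 + 0.75·725) / 0.3600 = 598.75 / 0.3600 ≈ 1663.2

x_P = 1364.6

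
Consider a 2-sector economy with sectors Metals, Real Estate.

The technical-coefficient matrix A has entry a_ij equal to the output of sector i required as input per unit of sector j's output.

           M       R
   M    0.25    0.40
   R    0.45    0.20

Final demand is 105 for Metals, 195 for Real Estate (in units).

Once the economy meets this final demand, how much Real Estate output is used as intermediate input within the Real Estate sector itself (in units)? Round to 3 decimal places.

I − A =
  [   0.75    -0.40]
  [  -0.45     0.80]
det(I−A) = (0.75)(0.80) − (-0.40)(-0.45) = 0.4200
adj(I−A) = [[0.80, 0.40], [0.45, 0.75]]
(I − A)⁻¹ = adj(I−A) / det(I−A) ≈
  [   1.9048     0.9524]
  [   1.0714     1.7857]
First solve x = (I − A)⁻¹ d = adj(I−A)·d / det(I−A); in particular x_R = (0.45·105 + 0.75·195) / 0.4200 = 193.50 / 0.4200 ≈ 460.71429.
Intermediate flow from R to R: z_RR = a_RR · x_R = 0.20 × 193.50 / 0.4200 = 38.70 / 0.4200 ≈ 92.143.

z_RR = 92.143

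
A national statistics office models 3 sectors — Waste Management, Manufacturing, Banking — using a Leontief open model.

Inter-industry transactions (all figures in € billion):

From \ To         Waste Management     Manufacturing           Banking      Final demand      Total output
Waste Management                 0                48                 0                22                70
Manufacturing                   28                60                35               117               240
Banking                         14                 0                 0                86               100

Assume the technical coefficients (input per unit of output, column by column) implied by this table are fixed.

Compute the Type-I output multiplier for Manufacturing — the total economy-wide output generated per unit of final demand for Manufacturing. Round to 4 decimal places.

m_M = 1.8902

Technical coefficients a_ij = z_ij / X_j:
  a_WW = 0/70 = 0.00, a_MW = 28/70 = 0.40, a_BW = 14/70 = 0.20
  a_WM = 48/240 = 0.20, a_MM = 60/240 = 0.25, a_BM = 0/240 = 0.00
  a_WB = 0/100 = 0.00, a_MB = 35/100 = 0.35, a_BB = 0/100 = 0.00
I − A =
  [   1.00    -0.20     0.00]
  [  -0.40     0.75    -0.35]
  [  -0.20     0.00     1.00]
Cofactors of I−A, C_ij = (−1)^(i+j)·(minor ij) (rows/columns in the sector order above):
  C_11 = (0.75)(1.00) − (-0.35)(0.00) = 0.7500
  C_12 = −[(-0.40)(1.00) − (-0.35)(-0.20)] = 0.4700
  C_13 = (-0.40)(0.00) − (0.75)(-0.20) = 0.1500
  C_21 = −[(-0.20)(1.00) − (0.00)(0.00)] = 0.2000
  C_22 = (1.00)(1.00) − (0.00)(-0.20) = 1.0000
  C_23 = −[(1.00)(0.00) − (-0.20)(-0.20)] = 0.0400
  C_31 = (-0.20)(-0.35) − (0.00)(0.75) = 0.0700
  C_32 = −[(1.00)(-0.35) − (0.00)(-0.40)] = 0.3500
  C_33 = (1.00)(0.75) − (-0.20)(-0.40) = 0.6700
det(I−A) = Σ_j (I−A)_1j·C_1j = (1.00)(0.7500) + (-0.20)(0.4700) + (0.00)(0.1500) = 0.6560
adj(I−A) = Cᵀ =
  [ 0.7500   0.2000   0.0700]
  [ 0.4700   1.0000   0.3500]
  [ 0.1500   0.0400   0.6700]
(I − A)⁻¹ = adj(I−A) / det(I−A) ≈
  [   1.14329     0.30488     0.10671]
  [   0.71646     1.52439     0.53354]
  [   0.22866     0.06098     1.02134]
The output multiplier for sector j is the column-j sum of the Leontief inverse (I − A)⁻¹ = adj(I−A) / det(I−A).
Column M of adj(I−A): (0.2000, 1.0000, 0.0400); det(I−A) = 0.6560.
m_M = (0.2000 + 1.0000 + 0.0400) / 0.6560 = 1.24 / 0.6560 ≈ 1.8902.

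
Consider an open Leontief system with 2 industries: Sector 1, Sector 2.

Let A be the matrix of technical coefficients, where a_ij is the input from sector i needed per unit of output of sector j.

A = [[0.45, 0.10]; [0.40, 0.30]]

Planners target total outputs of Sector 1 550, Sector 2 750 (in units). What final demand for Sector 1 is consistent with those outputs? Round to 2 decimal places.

d_1 = 227.50

I − A =
  [   0.55    -0.10]
  [  -0.40     0.70]
d = (I − A) x:
  d_1 = (+0.55)·550 + (-0.10)·750 = 227.50
  d_2 = (-0.40)·550 + (+0.70)·750 = 305.00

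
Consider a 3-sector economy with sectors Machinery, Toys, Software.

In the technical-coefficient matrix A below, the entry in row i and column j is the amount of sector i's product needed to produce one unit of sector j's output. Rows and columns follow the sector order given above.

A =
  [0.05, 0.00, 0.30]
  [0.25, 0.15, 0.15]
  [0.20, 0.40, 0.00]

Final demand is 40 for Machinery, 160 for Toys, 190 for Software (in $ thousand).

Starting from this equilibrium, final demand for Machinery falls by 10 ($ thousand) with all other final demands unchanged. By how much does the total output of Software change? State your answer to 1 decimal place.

Δx_3 = -4.0

I − A =
  [   0.95     0.00    -0.30]
  [  -0.25     0.85    -0.15]
  [  -0.20    -0.40     1.00]
Cofactors of I−A, C_ij = (−1)^(i+j)·(minor ij) (rows/columns in the sector order above):
  C_11 = (0.85)(1.00) − (-0.15)(-0.40) = 0.7900
  C_12 = −[(-0.25)(1.00) − (-0.15)(-0.20)] = 0.2800
  C_13 = (-0.25)(-0.40) − (0.85)(-0.20) = 0.2700
  C_21 = −[(0.00)(1.00) − (-0.30)(-0.40)] = 0.1200
  C_22 = (0.95)(1.00) − (-0.30)(-0.20) = 0.8900
  C_23 = −[(0.95)(-0.40) − (0.00)(-0.20)] = 0.3800
  C_31 = (0.00)(-0.15) − (-0.30)(0.85) = 0.2550
  C_32 = −[(0.95)(-0.15) − (-0.30)(-0.25)] = 0.2175
  C_33 = (0.95)(0.85) − (0.00)(-0.25) = 0.8075
det(I−A) = Σ_j (I−A)_1j·C_1j = (0.95)(0.7900) + (0.00)(0.2800) + (-0.30)(0.2700) = 0.6695
adj(I−A) = Cᵀ =
  [ 0.7900   0.1200   0.2550]
  [ 0.2800   0.8900   0.2175]
  [ 0.2700   0.3800   0.8075]
(I − A)⁻¹ = adj(I−A) / det(I−A) ≈
  [   1.1800     0.1792     0.3809]
  [   0.4182     1.3294     0.3249]
  [   0.4033     0.5676     1.2061]
Δx = (I − A)⁻¹ Δd with Δd having -10 in the Machinery component and 0 elsewhere.
So Δx_3 = L_31 · (-10), where L_31 = adj(I−A)_31 / det(I−A) = 0.2700 / 0.6695.
Δx_3 = 0.2700 × (-10) / 0.6695 = -2.70 / 0.6695 ≈ -4.0.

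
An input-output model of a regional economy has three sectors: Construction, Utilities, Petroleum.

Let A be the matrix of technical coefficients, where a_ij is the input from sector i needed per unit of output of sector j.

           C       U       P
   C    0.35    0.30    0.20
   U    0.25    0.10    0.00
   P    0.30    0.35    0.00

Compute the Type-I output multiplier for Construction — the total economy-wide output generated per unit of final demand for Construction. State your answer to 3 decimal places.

I − A =
  [   0.65    -0.30    -0.20]
  [  -0.25     0.90     0.00]
  [  -0.30    -0.35     1.00]
Cofactors of I−A, C_ij = (−1)^(i+j)·(minor ij) (rows/columns in the sector order above):
  C_11 = (0.90)(1.00) − (0.00)(-0.35) = 0.9000
  C_12 = −[(-0.25)(1.00) − (0.00)(-0.30)] = 0.2500
  C_13 = (-0.25)(-0.35) − (0.90)(-0.30) = 0.3575
  C_21 = −[(-0.30)(1.00) − (-0.20)(-0.35)] = 0.3700
  C_22 = (0.65)(1.00) − (-0.20)(-0.30) = 0.5900
  C_23 = −[(0.65)(-0.35) − (-0.30)(-0.30)] = 0.3175
  C_31 = (-0.30)(0.00) − (-0.20)(0.90) = 0.1800
  C_32 = −[(0.65)(0.00) − (-0.20)(-0.25)] = 0.0500
  C_33 = (0.65)(0.90) − (-0.30)(-0.25) = 0.5100
det(I−A) = Σ_j (I−A)_1j·C_1j = (0.65)(0.9000) + (-0.30)(0.2500) + (-0.20)(0.3575) = 0.4385
adj(I−A) = Cᵀ =
  [ 0.9000   0.3700   0.1800]
  [ 0.2500   0.5900   0.0500]
  [ 0.3575   0.3175   0.5100]
(I − A)⁻¹ = adj(I−A) / det(I−A) ≈
  [   2.0525     0.8438     0.4105]
  [   0.5701     1.3455     0.1140]
  [   0.8153     0.7241     1.1631]
The output multiplier for sector j is the column-j sum of the Leontief inverse (I − A)⁻¹ = adj(I−A) / det(I−A).
Column C of adj(I−A): (0.9000, 0.2500, 0.3575); det(I−A) = 0.4385.
m_C = (0.9000 + 0.2500 + 0.3575) / 0.4385 = 1.5075 / 0.4385 ≈ 3.438.

m_C = 3.438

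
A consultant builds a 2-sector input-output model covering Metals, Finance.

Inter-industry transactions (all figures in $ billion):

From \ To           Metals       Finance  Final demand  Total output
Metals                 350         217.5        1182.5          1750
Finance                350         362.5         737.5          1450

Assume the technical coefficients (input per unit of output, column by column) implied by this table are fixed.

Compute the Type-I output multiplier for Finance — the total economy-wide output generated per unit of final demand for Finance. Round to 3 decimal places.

m_F = 1.667

Technical coefficients a_ij = z_ij / X_j:
  a_MM = 350/1750 = 0.20, a_FM = 350/1750 = 0.20
  a_MF = 217.5/1450 = 0.15, a_FF = 362.5/1450 = 0.25
I − A =
  [   0.80    -0.15]
  [  -0.20     0.75]
det(I−A) = (0.80)(0.75) − (-0.15)(-0.20) = 0.5700
adj(I−A) = [[0.75, 0.15], [0.20, 0.80]]
(I − A)⁻¹ = adj(I−A) / det(I−A) ≈
  [   1.3158     0.2632]
  [   0.3509     1.4035]
The output multiplier for sector j is the column-j sum of the Leontief inverse (I − A)⁻¹ = adj(I−A) / det(I−A).
Column F of adj(I−A): (0.15, 0.80); det(I−A) = 0.5700.
m_F = (0.15 + 0.80) / 0.5700 = 0.95 / 0.5700 ≈ 1.667.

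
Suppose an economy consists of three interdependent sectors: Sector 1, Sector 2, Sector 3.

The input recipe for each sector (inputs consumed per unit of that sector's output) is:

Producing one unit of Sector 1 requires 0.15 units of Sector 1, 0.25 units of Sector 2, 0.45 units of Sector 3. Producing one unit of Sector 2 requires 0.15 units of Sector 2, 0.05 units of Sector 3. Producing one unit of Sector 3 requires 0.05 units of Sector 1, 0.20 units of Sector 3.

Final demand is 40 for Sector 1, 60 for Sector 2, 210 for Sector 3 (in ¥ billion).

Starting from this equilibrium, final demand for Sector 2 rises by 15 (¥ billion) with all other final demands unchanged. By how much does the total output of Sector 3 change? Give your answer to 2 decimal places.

I − A =
  [   0.85     0.00    -0.05]
  [  -0.25     0.85     0.00]
  [  -0.45    -0.05     0.80]
Cofactors of I−A, C_ij = (−1)^(i+j)·(minor ij) (rows/columns in the sector order above):
  C_11 = (0.85)(0.80) − (0.00)(-0.05) = 0.6800
  C_12 = −[(-0.25)(0.80) − (0.00)(-0.45)] = 0.2000
  C_13 = (-0.25)(-0.05) − (0.85)(-0.45) = 0.3950
  C_21 = −[(0.00)(0.80) − (-0.05)(-0.05)] = 0.0025
  C_22 = (0.85)(0.80) − (-0.05)(-0.45) = 0.6575
  C_23 = −[(0.85)(-0.05) − (0.00)(-0.45)] = 0.0425
  C_31 = (0.00)(0.00) − (-0.05)(0.85) = 0.0425
  C_32 = −[(0.85)(0.00) − (-0.05)(-0.25)] = 0.0125
  C_33 = (0.85)(0.85) − (0.00)(-0.25) = 0.7225
det(I−A) = Σ_j (I−A)_1j·C_1j = (0.85)(0.6800) + (0.00)(0.2000) + (-0.05)(0.3950) = 0.55825
adj(I−A) = Cᵀ =
  [ 0.6800   0.0025   0.0425]
  [ 0.2000   0.6575   0.0125]
  [ 0.3950   0.0425   0.7225]
(I − A)⁻¹ = adj(I−A) / det(I−A) ≈
  [   1.2181     0.0045     0.0761]
  [   0.3583     1.1778     0.0224]
  [   0.7076     0.0761     1.2942]
Δx = (I − A)⁻¹ Δd with Δd having +15 in the Sector 2 component and 0 elsewhere.
So Δx_3 = L_32 · (+15), where L_32 = adj(I−A)_32 / det(I−A) = 0.0425 / 0.55825.
Δx_3 = 0.0425 × (+15) / 0.55825 = 0.6375 / 0.55825 ≈ 1.14.

Δx_3 = 1.14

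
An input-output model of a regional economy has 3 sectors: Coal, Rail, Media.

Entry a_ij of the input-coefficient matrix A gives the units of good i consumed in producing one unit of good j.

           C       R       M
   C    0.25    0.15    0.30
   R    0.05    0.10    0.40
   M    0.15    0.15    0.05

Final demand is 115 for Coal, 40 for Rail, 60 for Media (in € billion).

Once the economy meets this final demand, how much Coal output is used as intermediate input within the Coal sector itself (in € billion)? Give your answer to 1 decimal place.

z_CC = 55.2

I − A =
  [   0.75    -0.15    -0.30]
  [  -0.05     0.90    -0.40]
  [  -0.15    -0.15     0.95]
Cofactors of I−A, C_ij = (−1)^(i+j)·(minor ij) (rows/columns in the sector order above):
  C_11 = (0.90)(0.95) − (-0.40)(-0.15) = 0.7950
  C_12 = −[(-0.05)(0.95) − (-0.40)(-0.15)] = 0.1075
  C_13 = (-0.05)(-0.15) − (0.90)(-0.15) = 0.1425
  C_21 = −[(-0.15)(0.95) − (-0.30)(-0.15)] = 0.1875
  C_22 = (0.75)(0.95) − (-0.30)(-0.15) = 0.6675
  C_23 = −[(0.75)(-0.15) − (-0.15)(-0.15)] = 0.1350
  C_31 = (-0.15)(-0.40) − (-0.30)(0.90) = 0.3300
  C_32 = −[(0.75)(-0.40) − (-0.30)(-0.05)] = 0.3150
  C_33 = (0.75)(0.90) − (-0.15)(-0.05) = 0.6675
det(I−A) = Σ_j (I−A)_1j·C_1j = (0.75)(0.7950) + (-0.15)(0.1075) + (-0.30)(0.1425) = 0.537375
adj(I−A) = Cᵀ =
  [ 0.7950   0.1875   0.3300]
  [ 0.1075   0.6675   0.3150]
  [ 0.1425   0.1350   0.6675]
(I − A)⁻¹ = adj(I−A) / det(I−A) ≈
  [   1.4794     0.3489     0.6141]
  [   0.2000     1.2421     0.5862]
  [   0.2652     0.2512     1.2421]
First solve x = (I − A)⁻¹ d = adj(I−A)·d / det(I−A); in particular x_C = (0.7950·115 + 0.1875·40 + 0.3300·60) / 0.537375 = 118.725 / 0.537375 ≈ 220.935.
Intermediate flow from C to C: z_CC = a_CC · x_C = 0.25 × 118.725 / 0.537375 = 29.68125 / 0.537375 ≈ 55.2.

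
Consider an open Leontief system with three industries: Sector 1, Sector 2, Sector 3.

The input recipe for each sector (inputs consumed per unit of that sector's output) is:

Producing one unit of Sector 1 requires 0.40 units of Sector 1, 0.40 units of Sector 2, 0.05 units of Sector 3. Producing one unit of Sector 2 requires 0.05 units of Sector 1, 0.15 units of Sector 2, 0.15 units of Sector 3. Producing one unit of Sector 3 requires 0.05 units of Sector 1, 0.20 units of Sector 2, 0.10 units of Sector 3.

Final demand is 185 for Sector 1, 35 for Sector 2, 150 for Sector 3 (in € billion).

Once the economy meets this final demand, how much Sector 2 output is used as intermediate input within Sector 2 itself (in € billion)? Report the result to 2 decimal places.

z_22 = 38.91

I − A =
  [   0.60    -0.05    -0.05]
  [  -0.40     0.85    -0.20]
  [  -0.05    -0.15     0.90]
Cofactors of I−A, C_ij = (−1)^(i+j)·(minor ij) (rows/columns in the sector order above):
  C_11 = (0.85)(0.90) − (-0.20)(-0.15) = 0.7350
  C_12 = −[(-0.40)(0.90) − (-0.20)(-0.05)] = 0.3700
  C_13 = (-0.40)(-0.15) − (0.85)(-0.05) = 0.1025
  C_21 = −[(-0.05)(0.90) − (-0.05)(-0.15)] = 0.0525
  C_22 = (0.60)(0.90) − (-0.05)(-0.05) = 0.5375
  C_23 = −[(0.60)(-0.15) − (-0.05)(-0.05)] = 0.0925
  C_31 = (-0.05)(-0.20) − (-0.05)(0.85) = 0.0525
  C_32 = −[(0.60)(-0.20) − (-0.05)(-0.40)] = 0.1400
  C_33 = (0.60)(0.85) − (-0.05)(-0.40) = 0.4900
det(I−A) = Σ_j (I−A)_1j·C_1j = (0.60)(0.7350) + (-0.05)(0.3700) + (-0.05)(0.1025) = 0.417375
adj(I−A) = Cᵀ =
  [ 0.7350   0.0525   0.0525]
  [ 0.3700   0.5375   0.1400]
  [ 0.1025   0.0925   0.4900]
(I − A)⁻¹ = adj(I−A) / det(I−A) ≈
  [   1.7610     0.1258     0.1258]
  [   0.8865     1.2878     0.3354]
  [   0.2456     0.2216     1.1740]
First solve x = (I − A)⁻¹ d = adj(I−A)·d / det(I−A); in particular x_2 = (0.3700·185 + 0.5375·35 + 0.1400·150) / 0.417375 = 108.2625 / 0.417375 ≈ 259.3890.
Intermediate flow from 2 to 2: z_22 = a_22 · x_2 = 0.15 × 108.2625 / 0.417375 = 16.239375 / 0.417375 ≈ 38.91.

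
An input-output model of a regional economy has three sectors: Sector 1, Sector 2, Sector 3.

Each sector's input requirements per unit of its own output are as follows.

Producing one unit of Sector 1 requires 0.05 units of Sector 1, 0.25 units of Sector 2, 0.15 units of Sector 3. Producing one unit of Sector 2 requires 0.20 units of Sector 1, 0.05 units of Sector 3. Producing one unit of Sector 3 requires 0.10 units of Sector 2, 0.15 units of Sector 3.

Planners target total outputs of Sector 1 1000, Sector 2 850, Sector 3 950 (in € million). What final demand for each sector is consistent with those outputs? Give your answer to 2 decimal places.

I − A =
  [   0.95    -0.20     0.00]
  [  -0.25     1.00    -0.10]
  [  -0.15    -0.05     0.85]
d = (I − A) x:
  d_1 = (+0.95)·1000 + (-0.20)·850 + (+0.00)·950 = 780.00
  d_2 = (-0.25)·1000 + (+1.00)·850 + (-0.10)·950 = 505.00
  d_3 = (-0.15)·1000 + (-0.05)·850 + (+0.85)·950 = 615.00

d_1 = 780.00, d_2 = 505.00, d_3 = 615.00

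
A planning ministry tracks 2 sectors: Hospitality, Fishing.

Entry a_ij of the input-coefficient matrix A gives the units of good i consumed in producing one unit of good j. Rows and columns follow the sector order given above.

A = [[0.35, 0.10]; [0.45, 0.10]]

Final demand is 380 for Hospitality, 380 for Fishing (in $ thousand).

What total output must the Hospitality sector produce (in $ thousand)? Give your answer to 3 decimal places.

x_H = 703.704

I − A =
  [   0.65    -0.10]
  [  -0.45     0.90]
det(I−A) = (0.65)(0.90) − (-0.10)(-0.45) = 0.5400
adj(I−A) = [[0.90, 0.10], [0.45, 0.65]]
(I − A)⁻¹ = adj(I−A) / det(I−A) ≈
  [   1.6667     0.1852]
  [   0.8333     1.2037]
x = (I − A)⁻¹ d = adj(I−A)·d / det(I−A), with det(I−A) = 0.5400:
  x_H = (0.90·380 + 0.10·380) / 0.5400 = 380.00 / 0.5400 ≈ 703.704
  x_F = (0.45·380 + 0.65·380) / 0.5400 = 418.00 / 0.5400 ≈ 774.074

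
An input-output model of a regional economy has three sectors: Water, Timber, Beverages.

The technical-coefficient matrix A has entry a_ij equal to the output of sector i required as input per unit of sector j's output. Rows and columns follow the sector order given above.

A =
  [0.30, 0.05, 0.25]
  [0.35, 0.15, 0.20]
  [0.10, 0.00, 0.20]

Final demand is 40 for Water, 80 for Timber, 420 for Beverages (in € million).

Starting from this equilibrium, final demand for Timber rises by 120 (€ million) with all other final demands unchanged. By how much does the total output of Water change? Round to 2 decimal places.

Δx_1 = 10.92

I − A =
  [   0.70    -0.05    -0.25]
  [  -0.35     0.85    -0.20]
  [  -0.10     0.00     0.80]
Cofactors of I−A, C_ij = (−1)^(i+j)·(minor ij) (rows/columns in the sector order above):
  C_11 = (0.85)(0.80) − (-0.20)(0.00) = 0.6800
  C_12 = −[(-0.35)(0.80) − (-0.20)(-0.10)] = 0.3000
  C_13 = (-0.35)(0.00) − (0.85)(-0.10) = 0.0850
  C_21 = −[(-0.05)(0.80) − (-0.25)(0.00)] = 0.0400
  C_22 = (0.70)(0.80) − (-0.25)(-0.10) = 0.5350
  C_23 = −[(0.70)(0.00) − (-0.05)(-0.10)] = 0.0050
  C_31 = (-0.05)(-0.20) − (-0.25)(0.85) = 0.2225
  C_32 = −[(0.70)(-0.20) − (-0.25)(-0.35)] = 0.2275
  C_33 = (0.70)(0.85) − (-0.05)(-0.35) = 0.5775
det(I−A) = Σ_j (I−A)_1j·C_1j = (0.70)(0.6800) + (-0.05)(0.3000) + (-0.25)(0.0850) = 0.43975
adj(I−A) = Cᵀ =
  [ 0.6800   0.0400   0.2225]
  [ 0.3000   0.5350   0.2275]
  [ 0.0850   0.0050   0.5775]
(I − A)⁻¹ = adj(I−A) / det(I−A) ≈
  [   1.5463     0.0910     0.5060]
  [   0.6822     1.2166     0.5173]
  [   0.1933     0.0114     1.3132]
Δx = (I − A)⁻¹ Δd with Δd having +120 in the Timber component and 0 elsewhere.
So Δx_1 = L_12 · (+120), where L_12 = adj(I−A)_12 / det(I−A) = 0.0400 / 0.43975.
Δx_1 = 0.0400 × (+120) / 0.43975 = 4.80 / 0.43975 ≈ 10.92.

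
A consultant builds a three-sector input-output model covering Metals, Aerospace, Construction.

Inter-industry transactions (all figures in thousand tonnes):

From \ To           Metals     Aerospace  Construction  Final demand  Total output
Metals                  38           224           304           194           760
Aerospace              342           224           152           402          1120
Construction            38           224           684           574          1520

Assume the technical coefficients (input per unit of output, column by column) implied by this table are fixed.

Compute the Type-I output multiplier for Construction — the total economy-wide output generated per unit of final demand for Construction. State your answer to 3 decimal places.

m_C = 3.209

Technical coefficients a_ij = z_ij / X_j:
  a_MM = 38/760 = 0.05, a_AM = 342/760 = 0.45, a_CM = 38/760 = 0.05
  a_MA = 224/1120 = 0.20, a_AA = 224/1120 = 0.20, a_CA = 224/1120 = 0.20
  a_MC = 304/1520 = 0.20, a_AC = 152/1520 = 0.10, a_CC = 684/1520 = 0.45
I − A =
  [   0.95    -0.20    -0.20]
  [  -0.45     0.80    -0.10]
  [  -0.05    -0.20     0.55]
Cofactors of I−A, C_ij = (−1)^(i+j)·(minor ij) (rows/columns in the sector order above):
  C_11 = (0.80)(0.55) − (-0.10)(-0.20) = 0.4200
  C_12 = −[(-0.45)(0.55) − (-0.10)(-0.05)] = 0.2525
  C_13 = (-0.45)(-0.20) − (0.80)(-0.05) = 0.1300
  C_21 = −[(-0.20)(0.55) − (-0.20)(-0.20)] = 0.1500
  C_22 = (0.95)(0.55) − (-0.20)(-0.05) = 0.5125
  C_23 = −[(0.95)(-0.20) − (-0.20)(-0.05)] = 0.2000
  C_31 = (-0.20)(-0.10) − (-0.20)(0.80) = 0.1800
  C_32 = −[(0.95)(-0.10) − (-0.20)(-0.45)] = 0.1850
  C_33 = (0.95)(0.80) − (-0.20)(-0.45) = 0.6700
det(I−A) = Σ_j (I−A)_1j·C_1j = (0.95)(0.4200) + (-0.20)(0.2525) + (-0.20)(0.1300) = 0.3225
adj(I−A) = Cᵀ =
  [ 0.4200   0.1500   0.1800]
  [ 0.2525   0.5125   0.1850]
  [ 0.1300   0.2000   0.6700]
(I − A)⁻¹ = adj(I−A) / det(I−A) ≈
  [   1.3023     0.4651     0.5581]
  [   0.7829     1.5891     0.5736]
  [   0.4031     0.6202     2.0775]
The output multiplier for sector j is the column-j sum of the Leontief inverse (I − A)⁻¹ = adj(I−A) / det(I−A).
Column C of adj(I−A): (0.1800, 0.1850, 0.6700); det(I−A) = 0.3225.
m_C = (0.1800 + 0.1850 + 0.6700) / 0.3225 = 1.035 / 0.3225 ≈ 3.209.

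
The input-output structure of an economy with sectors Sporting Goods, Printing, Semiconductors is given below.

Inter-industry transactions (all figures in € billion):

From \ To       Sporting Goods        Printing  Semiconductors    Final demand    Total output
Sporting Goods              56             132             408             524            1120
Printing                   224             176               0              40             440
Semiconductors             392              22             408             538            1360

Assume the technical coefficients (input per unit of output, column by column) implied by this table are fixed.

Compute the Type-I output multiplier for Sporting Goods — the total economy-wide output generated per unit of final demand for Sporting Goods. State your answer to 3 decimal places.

m_1 = 2.680

Technical coefficients a_ij = z_ij / X_j:
  a_11 = 56/1120 = 0.05, a_21 = 224/1120 = 0.20, a_31 = 392/1120 = 0.35
  a_12 = 132/440 = 0.30, a_22 = 176/440 = 0.40, a_32 = 22/440 = 0.05
  a_13 = 408/1360 = 0.30, a_23 = 0/1360 = 0.00, a_33 = 408/1360 = 0.30
I − A =
  [   0.95    -0.30    -0.30]
  [  -0.20     0.60     0.00]
  [  -0.35    -0.05     0.70]
Cofactors of I−A, C_ij = (−1)^(i+j)·(minor ij) (rows/columns in the sector order above):
  C_11 = (0.60)(0.70) − (0.00)(-0.05) = 0.4200
  C_12 = −[(-0.20)(0.70) − (0.00)(-0.35)] = 0.1400
  C_13 = (-0.20)(-0.05) − (0.60)(-0.35) = 0.2200
  C_21 = −[(-0.30)(0.70) − (-0.30)(-0.05)] = 0.2250
  C_22 = (0.95)(0.70) − (-0.30)(-0.35) = 0.5600
  C_23 = −[(0.95)(-0.05) − (-0.30)(-0.35)] = 0.1525
  C_31 = (-0.30)(0.00) − (-0.30)(0.60) = 0.1800
  C_32 = −[(0.95)(0.00) − (-0.30)(-0.20)] = 0.0600
  C_33 = (0.95)(0.60) − (-0.30)(-0.20) = 0.5100
det(I−A) = Σ_j (I−A)_1j·C_1j = (0.95)(0.4200) + (-0.30)(0.1400) + (-0.30)(0.2200) = 0.2910
adj(I−A) = Cᵀ =
  [ 0.4200   0.2250   0.1800]
  [ 0.1400   0.5600   0.0600]
  [ 0.2200   0.1525   0.5100]
(I − A)⁻¹ = adj(I−A) / det(I−A) ≈
  [   1.4433     0.7732     0.6186]
  [   0.4811     1.9244     0.2062]
  [   0.7560     0.5241     1.7526]
The output multiplier for sector j is the column-j sum of the Leontief inverse (I − A)⁻¹ = adj(I−A) / det(I−A).
Column 1 of adj(I−A): (0.4200, 0.1400, 0.2200); det(I−A) = 0.2910.
m_1 = (0.4200 + 0.1400 + 0.2200) / 0.2910 = 0.78 / 0.2910 ≈ 2.680.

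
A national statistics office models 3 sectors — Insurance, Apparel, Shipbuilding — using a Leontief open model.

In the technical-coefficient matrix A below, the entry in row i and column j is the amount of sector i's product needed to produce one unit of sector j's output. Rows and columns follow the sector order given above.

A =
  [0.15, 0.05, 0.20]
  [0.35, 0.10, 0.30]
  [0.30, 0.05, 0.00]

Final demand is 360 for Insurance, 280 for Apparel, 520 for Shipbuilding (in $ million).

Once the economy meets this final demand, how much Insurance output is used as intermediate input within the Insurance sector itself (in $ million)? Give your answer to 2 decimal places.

z_11 = 97.39

I − A =
  [   0.85    -0.05    -0.20]
  [  -0.35     0.90    -0.30]
  [  -0.30    -0.05     1.00]
Cofactors of I−A, C_ij = (−1)^(i+j)·(minor ij) (rows/columns in the sector order above):
  C_11 = (0.90)(1.00) − (-0.30)(-0.05) = 0.8850
  C_12 = −[(-0.35)(1.00) − (-0.30)(-0.30)] = 0.4400
  C_13 = (-0.35)(-0.05) − (0.90)(-0.30) = 0.2875
  C_21 = −[(-0.05)(1.00) − (-0.20)(-0.05)] = 0.0600
  C_22 = (0.85)(1.00) − (-0.20)(-0.30) = 0.7900
  C_23 = −[(0.85)(-0.05) − (-0.05)(-0.30)] = 0.0575
  C_31 = (-0.05)(-0.30) − (-0.20)(0.90) = 0.1950
  C_32 = −[(0.85)(-0.30) − (-0.20)(-0.35)] = 0.3250
  C_33 = (0.85)(0.90) − (-0.05)(-0.35) = 0.7475
det(I−A) = Σ_j (I−A)_1j·C_1j = (0.85)(0.8850) + (-0.05)(0.4400) + (-0.20)(0.2875) = 0.67275
adj(I−A) = Cᵀ =
  [ 0.8850   0.0600   0.1950]
  [ 0.4400   0.7900   0.3250]
  [ 0.2875   0.0575   0.7475]
(I − A)⁻¹ = adj(I−A) / det(I−A) ≈
  [   1.3155     0.0892     0.2899]
  [   0.6540     1.1743     0.4831]
  [   0.4274     0.0855     1.1111]
First solve x = (I − A)⁻¹ d = adj(I−A)·d / det(I−A); in particular x_1 = (0.8850·360 + 0.0600·280 + 0.1950·520) / 0.67275 = 436.80 / 0.67275 ≈ 649.2754.
Intermediate flow from 1 to 1: z_11 = a_11 · x_1 = 0.15 × 436.80 / 0.67275 = 65.52 / 0.67275 ≈ 97.39.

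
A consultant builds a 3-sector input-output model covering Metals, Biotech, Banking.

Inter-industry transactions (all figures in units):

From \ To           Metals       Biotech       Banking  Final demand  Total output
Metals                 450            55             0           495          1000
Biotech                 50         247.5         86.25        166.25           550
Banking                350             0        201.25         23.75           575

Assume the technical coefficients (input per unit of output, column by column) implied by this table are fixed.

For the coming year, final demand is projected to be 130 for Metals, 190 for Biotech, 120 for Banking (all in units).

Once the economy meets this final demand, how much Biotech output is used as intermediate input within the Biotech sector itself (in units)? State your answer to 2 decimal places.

Technical coefficients a_ij = z_ij / X_j:
  a_11 = 450/1000 = 0.45, a_21 = 50/1000 = 0.05, a_31 = 350/1000 = 0.35
  a_12 = 55/550 = 0.10, a_22 = 247.5/550 = 0.45, a_32 = 0/550 = 0.00
  a_13 = 0/575 = 0.00, a_23 = 86.25/575 = 0.15, a_33 = 201.25/575 = 0.35
I − A =
  [   0.55    -0.10     0.00]
  [  -0.05     0.55    -0.15]
  [  -0.35     0.00     0.65]
Cofactors of I−A, C_ij = (−1)^(i+j)·(minor ij) (rows/columns in the sector order above):
  C_11 = (0.55)(0.65) − (-0.15)(0.00) = 0.3575
  C_12 = −[(-0.05)(0.65) − (-0.15)(-0.35)] = 0.0850
  C_13 = (-0.05)(0.00) − (0.55)(-0.35) = 0.1925
  C_21 = −[(-0.10)(0.65) − (0.00)(0.00)] = 0.0650
  C_22 = (0.55)(0.65) − (0.00)(-0.35) = 0.3575
  C_23 = −[(0.55)(0.00) − (-0.10)(-0.35)] = 0.0350
  C_31 = (-0.10)(-0.15) − (0.00)(0.55) = 0.0150
  C_32 = −[(0.55)(-0.15) − (0.00)(-0.05)] = 0.0825
  C_33 = (0.55)(0.55) − (-0.10)(-0.05) = 0.2975
det(I−A) = Σ_j (I−A)_1j·C_1j = (0.55)(0.3575) + (-0.10)(0.0850) + (0.00)(0.1925) = 0.188125
adj(I−A) = Cᵀ =
  [ 0.3575   0.0650   0.0150]
  [ 0.0850   0.3575   0.0825]
  [ 0.1925   0.0350   0.2975]
(I − A)⁻¹ = adj(I−A) / det(I−A) ≈
  [   1.9003     0.3455     0.0797]
  [   0.4518     1.9003     0.4385]
  [   1.0233     0.1860     1.5814]
First solve x = (I − A)⁻¹ d = adj(I−A)·d / det(I−A); in particular x_2 = (0.0850·130 + 0.3575·190 + 0.0825·120) / 0.188125 = 88.875 / 0.188125 ≈ 472.4252.
Intermediate flow from 2 to 2: z_22 = a_22 · x_2 = 0.45 × 88.875 / 0.188125 = 39.99375 / 0.188125 ≈ 212.59.

z_22 = 212.59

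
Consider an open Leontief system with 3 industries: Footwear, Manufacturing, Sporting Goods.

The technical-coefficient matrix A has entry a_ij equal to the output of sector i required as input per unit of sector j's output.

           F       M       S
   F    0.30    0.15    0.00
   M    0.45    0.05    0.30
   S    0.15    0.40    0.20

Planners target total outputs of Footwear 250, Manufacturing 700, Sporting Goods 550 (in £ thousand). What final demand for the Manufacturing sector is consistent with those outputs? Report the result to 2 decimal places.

d_M = 387.50

I − A =
  [   0.70    -0.15     0.00]
  [  -0.45     0.95    -0.30]
  [  -0.15    -0.40     0.80]
d = (I − A) x:
  d_F = (+0.70)·250 + (-0.15)·700 + (+0.00)·550 = 70.00
  d_M = (-0.45)·250 + (+0.95)·700 + (-0.30)·550 = 387.50
  d_S = (-0.15)·250 + (-0.40)·700 + (+0.80)·550 = 122.50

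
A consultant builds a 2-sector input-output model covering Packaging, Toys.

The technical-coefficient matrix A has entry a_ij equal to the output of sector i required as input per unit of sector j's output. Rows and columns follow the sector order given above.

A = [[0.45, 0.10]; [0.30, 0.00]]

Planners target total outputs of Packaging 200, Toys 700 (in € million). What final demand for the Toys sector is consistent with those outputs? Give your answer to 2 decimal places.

I − A =
  [   0.55    -0.10]
  [  -0.30     1.00]
d = (I − A) x:
  d_P = (+0.55)·200 + (-0.10)·700 = 40.00
  d_T = (-0.30)·200 + (+1.00)·700 = 640.00

d_T = 640.00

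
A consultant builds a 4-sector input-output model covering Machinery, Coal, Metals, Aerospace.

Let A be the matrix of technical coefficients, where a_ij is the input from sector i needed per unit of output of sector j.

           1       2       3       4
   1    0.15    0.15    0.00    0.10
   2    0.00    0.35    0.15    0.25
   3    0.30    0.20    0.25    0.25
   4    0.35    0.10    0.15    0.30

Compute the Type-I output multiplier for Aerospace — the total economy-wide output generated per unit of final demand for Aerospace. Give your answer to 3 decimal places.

I − A =
  [   0.85    -0.15     0.00    -0.10]
  [   0.00     0.65    -0.15    -0.25]
  [  -0.30    -0.20     0.75    -0.25]
  [  -0.35    -0.10    -0.15     0.70]
Compute the cofactors C_ij = (−1)^(i+j)·(3×3 minor ij) of I−A; the adjugate is their transpose:
adj(I−A) = Cᵀ =
  [ 0.265875   0.083625   0.032625   0.079500]
  [ 0.121500   0.383625   0.115875   0.195750]
  [ 0.203375   0.180875   0.329625   0.211375]
  [ 0.193875   0.135375   0.103500   0.382125]
det(I−A) = Σ_j (I−A)_1j·C_1j = (0.85)(0.265875) + (-0.15)(0.121500) + (0.00)(0.203375) + (-0.10)(0.193875) = 0.18838125
(I − A)⁻¹ = adj(I−A) / det(I−A) ≈
  [   1.4114     0.4439     0.1732     0.4220]
  [   0.6450     2.0364     0.6151     1.0391]
  [   1.0796     0.9602     1.7498     1.1221]
  [   1.0292     0.7186     0.5494     2.0285]
The output multiplier for sector j is the column-j sum of the Leontief inverse (I − A)⁻¹ = adj(I−A) / det(I−A).
Column 4 of adj(I−A): (0.079500, 0.195750, 0.211375, 0.382125); det(I−A) = 0.18838125.
m_4 = (0.079500 + 0.195750 + 0.211375 + 0.382125) / 0.18838125 = 0.86875 / 0.18838125 ≈ 4.612.

m_4 = 4.612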